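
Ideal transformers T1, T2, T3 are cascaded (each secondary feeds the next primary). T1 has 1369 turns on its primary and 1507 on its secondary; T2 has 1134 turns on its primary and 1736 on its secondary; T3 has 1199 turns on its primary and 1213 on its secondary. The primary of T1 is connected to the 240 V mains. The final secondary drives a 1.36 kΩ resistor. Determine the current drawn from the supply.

After T1: V = 240.00 × 1507/1369 = 264.19 V.
After T2: V = 264.19 × 1736/1134 = 404.44 V.
After T3: V = 404.44 × 1213/1199 = 409.17 V.
I_load = 409.17/1360 = 0.30086 A, so P_out = 409.17 × 0.30086 = 123.10 W.
All ideal ⇒ P_in = P_out, so I_supply = 123.10/240 = 0.513 A.

I_supply ≈ 0.513 A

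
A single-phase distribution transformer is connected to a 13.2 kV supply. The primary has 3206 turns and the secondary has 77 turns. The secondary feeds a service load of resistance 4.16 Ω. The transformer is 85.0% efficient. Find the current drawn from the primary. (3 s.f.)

I_p ≈ 2.15 A

V_s = 13200 × 77/3206 = 317.03 V.
I_s = V_s/R = 317.03/4.16 = 76.209 A.
P_out = V_s I_s = 317.03 × 76.209 = 24161 W.
P_in = P_out/η = 24161/0.850 = 28424 W.
I_p = P_in/V_p = 28424/13200 = 2.15 A.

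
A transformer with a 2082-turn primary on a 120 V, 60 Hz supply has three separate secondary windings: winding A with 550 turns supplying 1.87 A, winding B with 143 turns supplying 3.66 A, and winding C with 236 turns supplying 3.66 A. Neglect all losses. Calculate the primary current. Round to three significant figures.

V_A = 120 × 550/2082 = 31.700 V; V_B = 120 × 143/2082 = 8.2421 V; V_C = 120 × 236/2082 = 13.602 V.
P_out = V_A I_A + V_B I_B + V_C I_C = 31.700×1.87 + 8.2421×3.66 + 13.602×3.66 = 59.280 + 30.166 + 49.784 = 139.23 W.
Ideal ⇒ P_in = P_out, so I_p = P_out/V_p = 139.23/120 = 1.16 A.

I_p ≈ 1.16 A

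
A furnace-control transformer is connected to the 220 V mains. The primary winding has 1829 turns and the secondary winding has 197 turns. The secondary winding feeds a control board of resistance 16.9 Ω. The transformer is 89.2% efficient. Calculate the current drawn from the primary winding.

V_s = 220 × 197/1829 = 23.696 V.
I_s = V_s/R = 23.696/16.9 = 1.4021 A.
P_out = V_s I_s = 23.696 × 1.4021 = 33.225 W.
P_in = P_out/η = 33.225/0.892 = 37.248 W.
I_p = P_in/V_p = 37.248/220 = 0.169 A.

I_p ≈ 0.169 A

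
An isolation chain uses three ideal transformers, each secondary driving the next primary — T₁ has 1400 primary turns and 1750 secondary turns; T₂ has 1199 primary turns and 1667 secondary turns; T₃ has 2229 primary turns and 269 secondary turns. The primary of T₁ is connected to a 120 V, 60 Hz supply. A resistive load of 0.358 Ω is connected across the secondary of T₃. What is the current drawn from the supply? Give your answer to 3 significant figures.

I_supply ≈ 14.7 A

After T₁: V = 120.00 × 1750/1400 = 150.00 V.
After T₂: V = 150.00 × 1667/1199 = 208.55 V.
After T₃: V = 208.55 × 269/2229 = 25.168 V.
I_load = 25.168/0.358 = 70.302 A, so P_out = 25.168 × 70.302 = 1769.4 W.
All ideal ⇒ P_in = P_out, so I_supply = 1769.4/120 = 14.7 A.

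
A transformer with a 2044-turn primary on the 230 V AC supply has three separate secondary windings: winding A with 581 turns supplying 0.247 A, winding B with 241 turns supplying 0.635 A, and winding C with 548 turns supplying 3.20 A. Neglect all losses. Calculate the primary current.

V_A = 230 × 581/2044 = 65.377 V; V_B = 230 × 241/2044 = 27.118 V; V_C = 230 × 548/2044 = 61.663 V.
P_out = V_A I_A + V_B I_B + V_C I_C = 65.377×0.247 + 27.118×0.635 + 61.663×3.20 = 16.148 + 17.220 + 197.32 = 230.69 W.
Ideal ⇒ P_in = P_out, so I_p = P_out/V_p = 230.69/230 = 1.00 A.

I_p ≈ 1.00 A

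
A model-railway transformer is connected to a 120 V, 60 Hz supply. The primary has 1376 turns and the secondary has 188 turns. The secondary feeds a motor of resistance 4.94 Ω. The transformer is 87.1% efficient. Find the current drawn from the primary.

V_s = 120 × 188/1376 = 16.395 V.
I_s = V_s/R = 16.395/4.94 = 3.3189 A.
P_out = V_s I_s = 16.395 × 3.3189 = 54.414 W.
P_in = P_out/η = 54.414/0.871 = 62.474 W.
I_p = P_in/V_p = 62.474/120 = 0.521 A.

I_p ≈ 0.521 A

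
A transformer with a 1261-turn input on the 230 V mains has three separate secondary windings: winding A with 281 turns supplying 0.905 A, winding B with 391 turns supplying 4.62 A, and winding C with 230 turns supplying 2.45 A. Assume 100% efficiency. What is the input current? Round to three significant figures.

I_in ≈ 2.08 A

V_A = 230 × 281/1261 = 51.253 V; V_B = 230 × 391/1261 = 71.316 V; V_C = 230 × 230/1261 = 41.951 V.
P_out = V_A I_A + V_B I_B + V_C I_C = 51.253×0.905 + 71.316×4.62 + 41.951×2.45 = 46.384 + 329.48 + 102.78 = 478.65 W.
Ideal ⇒ P_in = P_out, so I_in = P_out/V_in = 478.65/230 = 2.08 A.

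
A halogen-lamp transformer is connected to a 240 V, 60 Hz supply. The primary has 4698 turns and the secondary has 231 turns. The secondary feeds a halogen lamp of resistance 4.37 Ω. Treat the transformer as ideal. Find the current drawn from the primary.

V_s = V_p × N_s/N_p = 240 × 231/4698 = 11.801 V.
I_s = V_s/R = 11.801/4.37 = 2.7004 A.
For an ideal transformer I_p N_p = I_s N_s, so I_p = 2.7004 × 231/4698 = 0.133 A.

I_p ≈ 0.133 A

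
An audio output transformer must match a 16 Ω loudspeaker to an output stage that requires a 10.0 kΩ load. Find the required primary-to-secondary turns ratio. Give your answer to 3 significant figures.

N_p/N_s ≈ 25.0

Z_p/Z_s = (N_p/N_s)², so N_p/N_s = √(10000/16) = √625 = 25.0.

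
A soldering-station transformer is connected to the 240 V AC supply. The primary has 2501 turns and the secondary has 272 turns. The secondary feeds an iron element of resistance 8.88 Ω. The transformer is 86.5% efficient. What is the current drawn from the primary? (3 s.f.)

I_p ≈ 0.370 A

V_s = 240 × 272/2501 = 26.102 V.
I_s = V_s/R = 26.102/8.88 = 2.9394 A.
P_out = V_s I_s = 26.102 × 2.9394 = 76.722 W.
P_in = P_out/η = 76.722/0.865 = 88.696 W.
I_p = P_in/V_p = 88.696/240 = 0.370 A.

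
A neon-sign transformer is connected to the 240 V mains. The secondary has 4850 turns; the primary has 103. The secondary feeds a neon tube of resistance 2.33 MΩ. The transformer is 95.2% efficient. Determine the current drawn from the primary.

V_s = 240 × 4850/103 = 11301 V.
I_s = V_s/R = 11301/(2.33×10^6) = 0.0048502 A.
P_out = V_s I_s = 11301 × 0.0048502 = 54.812 W.
P_in = P_out/η = 54.812/0.952 = 57.576 W.
I_p = P_in/V_p = 57.576/240 = 0.240 A.

I_p ≈ 0.240 A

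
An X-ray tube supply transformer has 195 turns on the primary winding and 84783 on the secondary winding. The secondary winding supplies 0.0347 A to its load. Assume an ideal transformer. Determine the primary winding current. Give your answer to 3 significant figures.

I_p ≈ 15.1 A

For an ideal transformer I_p/I_s = N_s/N_p, so I_p = 0.0347 × 84783/195 = 15.1 A.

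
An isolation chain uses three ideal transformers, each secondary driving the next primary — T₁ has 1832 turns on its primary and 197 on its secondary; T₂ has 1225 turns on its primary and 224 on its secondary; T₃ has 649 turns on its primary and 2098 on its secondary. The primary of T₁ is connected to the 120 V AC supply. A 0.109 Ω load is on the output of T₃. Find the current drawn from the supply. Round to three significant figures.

After T₁: V = 120.00 × 197/1832 = 12.904 V.
After T₂: V = 12.904 × 224/1225 = 2.3596 V.
After T₃: V = 2.3596 × 2098/649 = 7.6277 V.
I_load = 7.6277/0.109 = 69.979 A, so P_out = 7.6277 × 69.979 = 533.78 W.
All ideal ⇒ P_in = P_out, so I_supply = 533.78/120 = 4.45 A.

I_supply ≈ 4.45 A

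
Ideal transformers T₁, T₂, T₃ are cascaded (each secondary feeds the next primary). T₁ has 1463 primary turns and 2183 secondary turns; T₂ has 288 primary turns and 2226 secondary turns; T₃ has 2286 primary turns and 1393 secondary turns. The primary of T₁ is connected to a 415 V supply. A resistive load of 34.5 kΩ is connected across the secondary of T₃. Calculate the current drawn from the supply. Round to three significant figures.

I_supply ≈ 0.594 A

Secondary of T₁: V = 415.00 × 2183/1463 = 619.24 V.
Secondary of T₂: V = 619.24 × 2226/288 = 4786.2 V.
Secondary of T₃: V = 4786.2 × 1393/2286 = 2916.5 V.
I_load = 2916.5/34500 = 0.084537 A, so P_out = 2916.5 × 0.084537 = 246.55 W.
All ideal ⇒ P_in = P_out, so I_supply = 246.55/415 = 0.594 A.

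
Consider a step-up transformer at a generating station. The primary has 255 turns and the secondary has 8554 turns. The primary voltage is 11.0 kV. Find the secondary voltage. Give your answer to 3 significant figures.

V_s ≈ 369000 V

V_s/V_p = N_s/N_p, so V_s = 11000 × 8554/255 = 369000 V.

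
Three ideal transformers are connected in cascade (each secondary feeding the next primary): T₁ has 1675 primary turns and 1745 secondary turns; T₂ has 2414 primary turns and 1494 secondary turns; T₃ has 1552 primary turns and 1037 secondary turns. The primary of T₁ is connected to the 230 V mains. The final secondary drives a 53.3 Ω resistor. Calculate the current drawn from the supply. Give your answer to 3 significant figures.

After T₁: V = 230.00 × 1745/1675 = 239.61 V.
After T₂: V = 239.61 × 1494/2414 = 148.29 V.
After T₃: V = 148.29 × 1037/1552 = 99.085 V.
I_load = 99.085/53.3 = 1.8590 A, so P_out = 99.085 × 1.8590 = 184.20 W.
All ideal ⇒ P_in = P_out, so I_supply = 184.20/230 = 0.801 A.

I_supply ≈ 0.801 A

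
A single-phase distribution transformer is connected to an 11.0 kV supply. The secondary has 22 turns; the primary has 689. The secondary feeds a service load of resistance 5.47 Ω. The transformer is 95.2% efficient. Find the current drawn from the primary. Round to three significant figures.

V_s = 11000 × 22/689 = 351.23 V.
I_s = V_s/R = 351.23/5.47 = 64.211 A.
P_out = V_s I_s = 351.23 × 64.211 = 22553 W.
P_in = P_out/η = 22553/0.952 = 23690 W.
I_p = P_in/V_p = 23690/11000 = 2.15 A.

I_p ≈ 2.15 A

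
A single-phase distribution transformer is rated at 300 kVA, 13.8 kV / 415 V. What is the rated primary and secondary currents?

I_p ≈ 21.7 A, I_s ≈ 723 A

I_p = S/V_p = 300000/13800 = 21.7 A.
I_s = S/V_s = 300000/415 = 723 A.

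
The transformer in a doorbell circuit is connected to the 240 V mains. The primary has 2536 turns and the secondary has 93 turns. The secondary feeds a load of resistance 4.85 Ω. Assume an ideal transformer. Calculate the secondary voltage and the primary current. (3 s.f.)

V_s = V_p × N_s/N_p = 240 × 93/2536 = 8.8013 V.
I_s = V_s/R = 8.8013/4.85 = 1.8147 A.
I_p = I_s × N_s/N_p = 1.8147 × 93/2536 = 0.0665 A.

V_s ≈ 8.80 V, I_p ≈ 0.0665 A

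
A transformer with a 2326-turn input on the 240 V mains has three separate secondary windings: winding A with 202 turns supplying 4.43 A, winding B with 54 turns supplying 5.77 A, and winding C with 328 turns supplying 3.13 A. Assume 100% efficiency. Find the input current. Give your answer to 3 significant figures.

V_A = 240 × 202/2326 = 20.843 V; V_B = 240 × 54/2326 = 5.5718 V; V_C = 240 × 328/2326 = 33.844 V.
P_out = V_A I_A + V_B I_B + V_C I_C = 20.843×4.43 + 5.5718×5.77 + 33.844×3.13 = 92.333 + 32.149 + 105.93 = 230.41 W.
Ideal ⇒ P_in = P_out, so I_in = P_out/V_in = 230.41/240 = 0.960 A.

I_in ≈ 0.960 A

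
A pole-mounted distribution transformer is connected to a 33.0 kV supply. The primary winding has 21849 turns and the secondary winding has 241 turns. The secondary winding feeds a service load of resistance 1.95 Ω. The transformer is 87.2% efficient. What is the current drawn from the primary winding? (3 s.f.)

I_p ≈ 2.36 A

V_s = 33000 × 241/21849 = 364.00 V.
I_s = V_s/R = 364.00/1.95 = 186.67 A.
P_out = V_s I_s = 364.00 × 186.67 = 67946 W.
P_in = P_out/η = 67946/0.872 = 77920 W.
I_p = P_in/V_p = 77920/33000 = 2.36 A.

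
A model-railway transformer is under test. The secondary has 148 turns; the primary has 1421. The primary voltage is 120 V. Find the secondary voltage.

V_s ≈ 12.5 V

V_s/V_p = N_s/N_p, so V_s = 120 × 148/1421 = 12.5 V.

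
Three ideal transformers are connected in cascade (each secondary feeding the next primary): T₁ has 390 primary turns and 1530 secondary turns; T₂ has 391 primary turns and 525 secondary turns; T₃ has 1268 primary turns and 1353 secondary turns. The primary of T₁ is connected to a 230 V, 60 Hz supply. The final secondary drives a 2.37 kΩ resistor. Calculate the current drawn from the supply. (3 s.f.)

Secondary of T₁: V = 230.00 × 1530/390 = 902.31 V.
Secondary of T₂: V = 902.31 × 525/391 = 1211.5 V.
Secondary of T₃: V = 1211.5 × 1353/1268 = 1292.8 V.
I_load = 1292.8/2370 = 0.54547 A, so P_out = 1292.8 × 0.54547 = 705.15 W.
All ideal ⇒ P_in = P_out, so I_supply = 705.15/230 = 3.07 A.

I_supply ≈ 3.07 A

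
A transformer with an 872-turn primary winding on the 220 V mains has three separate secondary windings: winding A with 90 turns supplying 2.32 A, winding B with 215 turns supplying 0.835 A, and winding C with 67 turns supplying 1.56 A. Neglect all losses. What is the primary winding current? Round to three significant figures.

I_p ≈ 0.565 A

V_A = 220 × 90/872 = 22.706 V; V_B = 220 × 215/872 = 54.243 V; V_C = 220 × 67/872 = 16.904 V.
P_out = V_A I_A + V_B I_B + V_C I_C = 22.706×2.32 + 54.243×0.835 + 16.904×1.56 = 52.679 + 45.293 + 26.370 = 124.34 W.
Ideal ⇒ P_in = P_out, so I_p = P_out/V_p = 124.34/220 = 0.565 A.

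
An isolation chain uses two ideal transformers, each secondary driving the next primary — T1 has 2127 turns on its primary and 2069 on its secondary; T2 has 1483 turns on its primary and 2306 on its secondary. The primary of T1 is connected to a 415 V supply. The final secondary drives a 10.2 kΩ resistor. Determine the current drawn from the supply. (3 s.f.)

I_supply ≈ 0.0931 A

Secondary of T1: V = 415.00 × 2069/2127 = 403.68 V.
Secondary of T2: V = 403.68 × 2306/1483 = 627.71 V.
I_load = 627.71/10200 = 0.061540 A, so P_out = 627.71 × 0.061540 = 38.629 W.
All ideal ⇒ P_in = P_out, so I_supply = 38.629/415 = 0.0931 A.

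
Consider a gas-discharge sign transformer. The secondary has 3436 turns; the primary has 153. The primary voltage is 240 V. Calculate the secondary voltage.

V_s ≈ 5390 V

V_s/V_p = N_s/N_p, so V_s = 240 × 3436/153 = 5390 V.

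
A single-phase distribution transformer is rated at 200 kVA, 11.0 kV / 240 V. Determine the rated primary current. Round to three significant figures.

I_p = S/V_p = 200000/11000 = 18.2 A.

I_p ≈ 18.2 A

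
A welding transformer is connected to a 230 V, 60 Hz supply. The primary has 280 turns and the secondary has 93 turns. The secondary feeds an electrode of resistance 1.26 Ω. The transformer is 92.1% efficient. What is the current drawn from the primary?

V_s = 230 × 93/280 = 76.393 V.
I_s = V_s/R = 76.393/1.26 = 60.629 A.
P_out = V_s I_s = 76.393 × 60.629 = 4631.6 W.
P_in = P_out/η = 4631.6/0.921 = 5028.9 W.
I_p = P_in/V_p = 5028.9/230 = 21.9 A.

I_p ≈ 21.9 A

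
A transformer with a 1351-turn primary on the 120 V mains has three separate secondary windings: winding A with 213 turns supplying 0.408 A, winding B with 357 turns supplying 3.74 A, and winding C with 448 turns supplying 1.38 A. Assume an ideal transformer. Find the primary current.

I_p ≈ 1.51 A

V_A = 120 × 213/1351 = 18.919 V; V_B = 120 × 357/1351 = 31.710 V; V_C = 120 × 448/1351 = 39.793 V.
P_out = V_A I_A + V_B I_B + V_C I_C = 18.919×0.408 + 31.710×3.74 + 39.793×1.38 = 7.7191 + 118.59 + 54.914 = 181.23 W.
Ideal ⇒ P_in = P_out, so I_p = P_out/V_p = 181.23/120 = 1.51 A.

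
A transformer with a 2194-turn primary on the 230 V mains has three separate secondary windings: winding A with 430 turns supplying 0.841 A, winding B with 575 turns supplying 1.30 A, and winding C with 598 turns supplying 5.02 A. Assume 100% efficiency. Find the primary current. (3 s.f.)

V_A = 230 × 430/2194 = 45.077 V; V_B = 230 × 575/2194 = 60.278 V; V_C = 230 × 598/2194 = 62.689 V.
P_out = V_A I_A + V_B I_B + V_C I_C = 45.077×0.841 + 60.278×1.30 + 62.689×5.02 = 37.910 + 78.361 + 314.70 = 430.97 W.
Ideal ⇒ P_in = P_out, so I_p = P_out/V_p = 430.97/230 = 1.87 A.

I_p ≈ 1.87 A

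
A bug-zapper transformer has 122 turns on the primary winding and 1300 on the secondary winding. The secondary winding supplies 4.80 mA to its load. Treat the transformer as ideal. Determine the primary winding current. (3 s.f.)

I_p ≈ 0.0511 A

For an ideal transformer I_p/I_s = N_s/N_p, so I_p = 0.00480 × 1300/122 = 0.0511 A.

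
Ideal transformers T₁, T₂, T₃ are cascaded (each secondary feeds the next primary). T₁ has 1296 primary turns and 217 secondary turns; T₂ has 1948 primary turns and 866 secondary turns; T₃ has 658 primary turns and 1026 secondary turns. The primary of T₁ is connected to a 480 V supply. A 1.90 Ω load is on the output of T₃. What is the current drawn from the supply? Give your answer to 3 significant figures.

Secondary of T₁: V = 480.00 × 217/1296 = 80.370 V.
Secondary of T₂: V = 80.370 × 866/1948 = 35.729 V.
Secondary of T₃: V = 35.729 × 1026/658 = 55.712 V.
I_load = 55.712/1.90 = 29.322 A, so P_out = 55.712 × 29.322 = 1633.6 W.
All ideal ⇒ P_in = P_out, so I_supply = 1633.6/480 = 3.40 A.

I_supply ≈ 3.40 A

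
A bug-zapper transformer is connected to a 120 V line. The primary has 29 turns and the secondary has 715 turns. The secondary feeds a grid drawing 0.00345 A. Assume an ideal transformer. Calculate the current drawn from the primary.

For an ideal transformer I_p N_p = I_s N_s, so I_p = 0.00345 × 715/29 = 0.0851 A.

I_p ≈ 0.0851 A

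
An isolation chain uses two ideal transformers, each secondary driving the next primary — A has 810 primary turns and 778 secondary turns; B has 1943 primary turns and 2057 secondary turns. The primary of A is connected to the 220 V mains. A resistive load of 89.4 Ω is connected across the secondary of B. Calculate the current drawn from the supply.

I_supply ≈ 2.54 A

Secondary of A: V = 220.00 × 778/810 = 211.31 V.
Secondary of B: V = 211.31 × 2057/1943 = 223.71 V.
I_load = 223.71/89.4 = 2.5023 A, so P_out = 223.71 × 2.5023 = 559.78 W.
All ideal ⇒ P_in = P_out, so I_supply = 559.78/220 = 2.54 A.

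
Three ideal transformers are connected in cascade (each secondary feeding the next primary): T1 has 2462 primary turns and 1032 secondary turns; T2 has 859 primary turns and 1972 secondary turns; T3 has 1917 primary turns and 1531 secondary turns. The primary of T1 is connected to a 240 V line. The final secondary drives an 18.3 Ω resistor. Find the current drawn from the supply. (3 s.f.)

Secondary of T1: V = 240.00 × 1032/2462 = 100.60 V.
Secondary of T2: V = 100.60 × 1972/859 = 230.95 V.
Secondary of T3: V = 230.95 × 1531/1917 = 184.45 V.
I_load = 184.45/18.3 = 10.079 A, so P_out = 184.45 × 10.079 = 1859.0 W.
All ideal ⇒ P_in = P_out, so I_supply = 1859.0/240 = 7.75 A.

I_supply ≈ 7.75 A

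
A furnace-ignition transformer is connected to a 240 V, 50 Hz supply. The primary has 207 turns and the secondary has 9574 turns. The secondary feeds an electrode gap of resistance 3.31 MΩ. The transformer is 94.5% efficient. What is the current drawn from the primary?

V_s = 240 × 9574/207 = 11100 V.
I_s = V_s/R = 11100/(3.31×10^6) = 0.0033536 A.
P_out = V_s I_s = 11100 × 0.0033536 = 37.226 W.
P_in = P_out/η = 37.226/0.945 = 39.392 W.
I_p = P_in/V_p = 39.392/240 = 0.164 A.

I_p ≈ 0.164 A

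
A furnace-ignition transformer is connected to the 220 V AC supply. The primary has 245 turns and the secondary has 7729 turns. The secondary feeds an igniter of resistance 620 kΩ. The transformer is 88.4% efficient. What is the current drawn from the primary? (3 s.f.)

I_p ≈ 0.399 A

V_s = 220 × 7729/245 = 6940.3 V.
I_s = V_s/R = 6940.3/620000 = 0.011194 A.
P_out = V_s I_s = 6940.3 × 0.011194 = 77.691 W.
P_in = P_out/η = 77.691/0.884 = 87.885 W.
I_p = P_in/V_p = 87.885/220 = 0.399 A.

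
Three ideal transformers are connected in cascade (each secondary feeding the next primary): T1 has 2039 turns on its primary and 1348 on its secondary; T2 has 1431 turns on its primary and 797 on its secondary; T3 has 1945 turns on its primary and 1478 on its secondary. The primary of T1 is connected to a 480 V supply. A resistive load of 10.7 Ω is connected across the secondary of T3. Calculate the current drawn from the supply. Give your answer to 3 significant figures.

After T1: V = 480.00 × 1348/2039 = 317.33 V.
After T2: V = 317.33 × 797/1431 = 176.74 V.
After T3: V = 176.74 × 1478/1945 = 134.30 V.
I_load = 134.30/10.7 = 12.552 A, so P_out = 134.30 × 12.552 = 1685.7 W.
All ideal ⇒ P_in = P_out, so I_supply = 1685.7/480 = 3.51 A.

I_supply ≈ 3.51 A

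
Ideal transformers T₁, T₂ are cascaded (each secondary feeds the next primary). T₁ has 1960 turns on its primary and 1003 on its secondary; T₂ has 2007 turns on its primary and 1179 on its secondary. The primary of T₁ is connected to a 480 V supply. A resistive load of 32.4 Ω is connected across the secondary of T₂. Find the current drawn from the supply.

Secondary of T₁: V = 480.00 × 1003/1960 = 245.63 V.
Secondary of T₂: V = 245.63 × 1179/2007 = 144.30 V.
I_load = 144.30/32.4 = 4.4536 A, so P_out = 144.30 × 4.4536 = 642.63 W.
All ideal ⇒ P_in = P_out, so I_supply = 642.63/480 = 1.34 A.

I_supply ≈ 1.34 A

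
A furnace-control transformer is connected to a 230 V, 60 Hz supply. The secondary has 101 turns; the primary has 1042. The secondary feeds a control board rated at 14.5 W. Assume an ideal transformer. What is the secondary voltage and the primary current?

V_s = V_p × N_s/N_p = 230 × 101/1042 = 22.294 V.
I_s = P/V_s = 14.5/22.294 = 0.65041 A.
I_p = I_s × N_s/N_p = 0.65041 × 101/1042 = 0.0630 A.

V_s ≈ 22.3 V, I_p ≈ 0.0630 A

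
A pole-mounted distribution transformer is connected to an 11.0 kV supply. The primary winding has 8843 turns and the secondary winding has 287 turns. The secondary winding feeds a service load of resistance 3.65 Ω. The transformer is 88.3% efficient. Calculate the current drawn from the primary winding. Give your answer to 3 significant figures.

V_s = 11000 × 287/8843 = 357.01 V.
I_s = V_s/R = 357.01/3.65 = 97.810 A.
P_out = V_s I_s = 357.01 × 97.810 = 34919 W.
P_in = P_out/η = 34919/0.883 = 39545 W.
I_p = P_in/V_p = 39545/11000 = 3.60 A.

I_p ≈ 3.60 A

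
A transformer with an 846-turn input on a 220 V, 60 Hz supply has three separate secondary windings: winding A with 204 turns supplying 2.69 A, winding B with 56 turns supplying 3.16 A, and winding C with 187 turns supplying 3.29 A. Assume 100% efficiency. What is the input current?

I_in ≈ 1.59 A

V_A = 220 × 204/846 = 53.050 V; V_B = 220 × 56/846 = 14.563 V; V_C = 220 × 187/846 = 48.629 V.
P_out = V_A I_A + V_B I_B + V_C I_C = 53.050×2.69 + 14.563×3.16 + 48.629×3.29 = 142.70 + 46.018 + 159.99 = 348.71 W.
Ideal ⇒ P_in = P_out, so I_in = P_out/V_in = 348.71/220 = 1.59 A.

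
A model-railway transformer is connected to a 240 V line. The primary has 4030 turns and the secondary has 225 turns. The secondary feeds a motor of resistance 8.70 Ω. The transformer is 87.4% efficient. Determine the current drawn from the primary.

V_s = 240 × 225/4030 = 13.400 V.
I_s = V_s/R = 13.400/8.70 = 1.5402 A.
P_out = V_s I_s = 13.400 × 1.5402 = 20.638 W.
P_in = P_out/η = 20.638/0.874 = 23.613 W.
I_p = P_in/V_p = 23.613/240 = 0.0984 A.

I_p ≈ 0.0984 A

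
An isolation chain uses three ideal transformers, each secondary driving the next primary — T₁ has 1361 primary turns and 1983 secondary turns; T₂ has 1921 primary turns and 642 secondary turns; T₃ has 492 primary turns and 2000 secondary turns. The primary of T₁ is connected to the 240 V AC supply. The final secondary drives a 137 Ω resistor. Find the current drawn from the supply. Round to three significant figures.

Secondary of T₁: V = 240.00 × 1983/1361 = 349.68 V.
Secondary of T₂: V = 349.68 × 642/1921 = 116.86 V.
Secondary of T₃: V = 116.86 × 2000/492 = 475.06 V.
I_load = 475.06/137 = 3.4676 A, so P_out = 475.06 × 3.4676 = 1647.3 W.
All ideal ⇒ P_in = P_out, so I_supply = 1647.3/240 = 6.86 A.

I_supply ≈ 6.86 A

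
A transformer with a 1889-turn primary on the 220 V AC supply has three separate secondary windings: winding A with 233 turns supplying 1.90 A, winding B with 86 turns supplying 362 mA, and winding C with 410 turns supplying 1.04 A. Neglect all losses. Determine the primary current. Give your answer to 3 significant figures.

I_p ≈ 0.477 A

V_A = 220 × 233/1889 = 27.136 V; V_B = 220 × 86/1889 = 10.016 V; V_C = 220 × 410/1889 = 47.750 V.
P_out = V_A I_A + V_B I_B + V_C I_C = 27.136×1.90 + 10.016×0.362 + 47.750×1.04 = 51.558 + 3.6257 + 49.660 = 104.84 W.
Ideal ⇒ P_in = P_out, so I_p = P_out/V_p = 104.84/220 = 0.477 A.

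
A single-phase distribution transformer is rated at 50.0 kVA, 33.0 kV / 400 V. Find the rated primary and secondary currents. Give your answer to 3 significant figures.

I_p ≈ 1.52 A, I_s ≈ 125 A

I_p = S/V_p = 50000/33000 = 1.52 A.
I_s = S/V_s = 50000/400 = 125 A.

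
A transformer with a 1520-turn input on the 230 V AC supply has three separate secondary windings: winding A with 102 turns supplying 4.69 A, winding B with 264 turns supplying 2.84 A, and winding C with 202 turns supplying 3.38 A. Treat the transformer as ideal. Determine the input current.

I_in ≈ 1.26 A

V_A = 230 × 102/1520 = 15.434 V; V_B = 230 × 264/1520 = 39.947 V; V_C = 230 × 202/1520 = 30.566 V.
P_out = V_A I_A + V_B I_B + V_C I_C = 15.434×4.69 + 39.947×2.84 + 30.566×3.38 = 72.386 + 113.45 + 103.31 = 289.15 W.
Ideal ⇒ P_in = P_out, so I_in = P_out/V_in = 289.15/230 = 1.26 A.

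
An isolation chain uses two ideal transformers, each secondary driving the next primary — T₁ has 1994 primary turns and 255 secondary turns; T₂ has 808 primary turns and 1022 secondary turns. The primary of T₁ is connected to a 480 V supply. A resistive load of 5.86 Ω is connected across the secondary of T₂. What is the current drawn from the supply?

Secondary of T₁: V = 480.00 × 255/1994 = 61.384 V.
Secondary of T₂: V = 61.384 × 1022/808 = 77.642 V.
I_load = 77.642/5.86 = 13.249 A, so P_out = 77.642 × 13.249 = 1028.7 W.
All ideal ⇒ P_in = P_out, so I_supply = 1028.7/480 = 2.14 A.

I_supply ≈ 2.14 A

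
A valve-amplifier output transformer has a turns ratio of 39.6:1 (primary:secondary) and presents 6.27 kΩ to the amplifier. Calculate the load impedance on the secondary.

Z_s ≈ 4.00 Ω

Z_s = Z_p/(N_p/N_s)² = 6270/39.6² = 4.00 Ω.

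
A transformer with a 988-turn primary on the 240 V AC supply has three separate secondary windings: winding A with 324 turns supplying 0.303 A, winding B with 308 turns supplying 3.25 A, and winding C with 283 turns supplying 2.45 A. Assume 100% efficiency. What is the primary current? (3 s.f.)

I_p ≈ 1.81 A

V_A = 240 × 324/988 = 78.704 V; V_B = 240 × 308/988 = 74.818 V; V_C = 240 × 283/988 = 68.745 V.
P_out = V_A I_A + V_B I_B + V_C I_C = 78.704×0.303 + 74.818×3.25 + 68.745×2.45 = 23.847 + 243.16 + 168.43 = 435.43 W.
Ideal ⇒ P_in = P_out, so I_p = P_out/V_p = 435.43/240 = 1.81 A.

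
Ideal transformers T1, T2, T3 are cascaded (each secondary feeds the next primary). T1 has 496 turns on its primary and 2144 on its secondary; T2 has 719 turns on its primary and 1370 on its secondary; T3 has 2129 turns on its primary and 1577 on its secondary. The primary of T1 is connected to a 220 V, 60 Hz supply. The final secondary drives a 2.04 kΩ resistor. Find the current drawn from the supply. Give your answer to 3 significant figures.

I_supply ≈ 4.01 A

Secondary of T1: V = 220.00 × 2144/496 = 950.97 V.
Secondary of T2: V = 950.97 × 1370/719 = 1812.0 V.
Secondary of T3: V = 1812.0 × 1577/2129 = 1342.2 V.
I_load = 1342.2/2040 = 0.65794 A, so P_out = 1342.2 × 0.65794 = 883.07 W.
All ideal ⇒ P_in = P_out, so I_supply = 883.07/220 = 4.01 A.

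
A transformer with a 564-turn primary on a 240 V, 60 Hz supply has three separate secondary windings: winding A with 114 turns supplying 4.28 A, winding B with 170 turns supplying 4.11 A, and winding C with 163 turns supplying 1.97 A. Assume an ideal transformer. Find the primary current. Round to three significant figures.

I_p ≈ 2.67 A

V_A = 240 × 114/564 = 48.511 V; V_B = 240 × 170/564 = 72.340 V; V_C = 240 × 163/564 = 69.362 V.
P_out = V_A I_A + V_B I_B + V_C I_C = 48.511×4.28 + 72.340×4.11 + 69.362×1.97 = 207.63 + 297.32 + 136.64 = 641.59 W.
Ideal ⇒ P_in = P_out, so I_p = P_out/V_p = 641.59/240 = 2.67 A.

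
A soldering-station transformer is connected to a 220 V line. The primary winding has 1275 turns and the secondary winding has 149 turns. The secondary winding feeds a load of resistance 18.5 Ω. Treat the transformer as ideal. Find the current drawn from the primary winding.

V_s = V_p × N_s/N_p = 220 × 149/1275 = 25.710 V.
I_s = V_s/R = 25.710/18.5 = 1.3897 A.
For an ideal transformer I_p N_p = I_s N_s, so I_p = 1.3897 × 149/1275 = 0.162 A.

I_p ≈ 0.162 A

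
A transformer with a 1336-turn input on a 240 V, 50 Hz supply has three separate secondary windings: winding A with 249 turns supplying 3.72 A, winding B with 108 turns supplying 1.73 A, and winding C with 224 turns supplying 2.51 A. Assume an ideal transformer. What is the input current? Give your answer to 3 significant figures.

I_in ≈ 1.25 A

V_A = 240 × 249/1336 = 44.731 V; V_B = 240 × 108/1336 = 19.401 V; V_C = 240 × 224/1336 = 40.240 V.
P_out = V_A I_A + V_B I_B + V_C I_C = 44.731×3.72 + 19.401×1.73 + 40.240×2.51 = 166.40 + 33.564 + 101.00 = 300.96 W.
Ideal ⇒ P_in = P_out, so I_in = P_out/V_in = 300.96/240 = 1.25 A.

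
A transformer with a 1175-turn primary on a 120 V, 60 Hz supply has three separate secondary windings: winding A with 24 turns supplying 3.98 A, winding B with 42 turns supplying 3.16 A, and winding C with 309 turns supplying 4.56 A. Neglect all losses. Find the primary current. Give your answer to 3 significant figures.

V_A = 120 × 24/1175 = 2.4511 V; V_B = 120 × 42/1175 = 4.2894 V; V_C = 120 × 309/1175 = 31.557 V.
P_out = V_A I_A + V_B I_B + V_C I_C = 2.4511×3.98 + 4.2894×3.16 + 31.557×4.56 = 9.7552 + 13.554 + 143.90 = 167.21 W.
Ideal ⇒ P_in = P_out, so I_p = P_out/V_p = 167.21/120 = 1.39 A.

I_p ≈ 1.39 A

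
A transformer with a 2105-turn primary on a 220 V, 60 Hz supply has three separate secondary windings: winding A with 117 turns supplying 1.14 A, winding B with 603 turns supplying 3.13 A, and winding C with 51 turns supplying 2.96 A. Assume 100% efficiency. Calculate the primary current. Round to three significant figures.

I_p ≈ 1.03 A

V_A = 220 × 117/2105 = 12.228 V; V_B = 220 × 603/2105 = 63.021 V; V_C = 220 × 51/2105 = 5.3302 V.
P_out = V_A I_A + V_B I_B + V_C I_C = 12.228×1.14 + 63.021×3.13 + 5.3302×2.96 = 13.940 + 197.26 + 15.777 = 226.97 W.
Ideal ⇒ P_in = P_out, so I_p = P_out/V_p = 226.97/220 = 1.03 A.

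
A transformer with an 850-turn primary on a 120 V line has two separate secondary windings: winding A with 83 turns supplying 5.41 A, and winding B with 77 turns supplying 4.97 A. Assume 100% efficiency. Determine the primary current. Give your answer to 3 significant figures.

I_p ≈ 0.978 A

V_A = 120 × 83/850 = 11.718 V; V_B = 120 × 77/850 = 10.871 V.
P_out = V_A I_A + V_B I_B = 11.718×5.41 + 10.871×4.97 = 63.392 + 54.027 = 117.42 W.
Ideal ⇒ P_in = P_out, so I_p = P_out/V_p = 117.42/120 = 0.978 A.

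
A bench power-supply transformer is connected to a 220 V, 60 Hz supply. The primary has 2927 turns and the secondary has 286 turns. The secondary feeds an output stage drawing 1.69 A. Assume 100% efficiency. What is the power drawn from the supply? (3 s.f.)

P ≈ 36.3 W

I_p = I_s × N_s/N_p = 1.69 × 286/2927 = 0.16513 A.
P = V_p I_p = 220 × 0.16513 = 36.3 W.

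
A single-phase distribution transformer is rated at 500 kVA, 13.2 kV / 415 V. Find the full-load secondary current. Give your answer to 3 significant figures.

I_s = S/V_s = 500000/415 = 1200 A.

I_s ≈ 1200 A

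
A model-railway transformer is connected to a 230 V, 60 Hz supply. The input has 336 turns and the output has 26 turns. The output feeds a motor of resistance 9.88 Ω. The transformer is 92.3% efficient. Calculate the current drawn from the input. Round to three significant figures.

V_out = 230 × 26/336 = 17.798 V.
I_out = V_out/R = 17.798/9.88 = 1.8014 A.
P_out = V_out I_out = 17.798 × 1.8014 = 32.060 W.
P_in = P_out/η = 32.060/0.923 = 34.735 W.
I_in = P_in/V_in = 34.735/230 = 0.151 A.

I_in ≈ 0.151 A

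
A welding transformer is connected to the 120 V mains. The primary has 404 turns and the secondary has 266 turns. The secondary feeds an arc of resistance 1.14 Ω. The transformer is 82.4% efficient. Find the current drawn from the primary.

I_p ≈ 55.4 A

V_s = 120 × 266/404 = 79.010 V.
I_s = V_s/R = 79.010/1.14 = 69.307 A.
P_out = V_s I_s = 79.010 × 69.307 = 5475.9 W.
P_in = P_out/η = 5475.9/0.824 = 6645.6 W.
I_p = P_in/V_p = 6645.6/120 = 55.4 A.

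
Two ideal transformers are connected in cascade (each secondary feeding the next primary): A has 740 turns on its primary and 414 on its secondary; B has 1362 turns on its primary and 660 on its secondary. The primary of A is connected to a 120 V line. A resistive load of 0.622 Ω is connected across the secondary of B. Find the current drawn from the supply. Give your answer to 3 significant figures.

I_supply ≈ 14.2 A

After A: V = 120.00 × 414/740 = 67.135 V.
After B: V = 67.135 × 660/1362 = 32.532 V.
I_load = 32.532/0.622 = 52.303 A, so P_out = 32.532 × 52.303 = 1701.5 W.
All ideal ⇒ P_in = P_out, so I_supply = 1701.5/120 = 14.2 A.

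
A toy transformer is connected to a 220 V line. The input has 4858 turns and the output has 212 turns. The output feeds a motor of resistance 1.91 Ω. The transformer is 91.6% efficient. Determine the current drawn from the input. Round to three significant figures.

V_out = 220 × 212/4858 = 9.6007 V.
I_out = V_out/R = 9.6007/1.91 = 5.0265 A.
P_out = V_out I_out = 9.6007 × 5.0265 = 48.258 W.
P_in = P_out/η = 48.258/0.916 = 52.683 W.
I_in = P_in/V_in = 52.683/220 = 0.239 A.

I_in ≈ 0.239 A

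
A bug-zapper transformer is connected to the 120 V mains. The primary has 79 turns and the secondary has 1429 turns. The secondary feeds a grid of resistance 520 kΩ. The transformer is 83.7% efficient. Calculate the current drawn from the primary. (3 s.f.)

I_p ≈ 0.0902 A

V_s = 120 × 1429/79 = 2170.6 V.
I_s = V_s/R = 2170.6/520000 = 0.0041743 A.
P_out = V_s I_s = 2170.6 × 0.0041743 = 9.0609 W.
P_in = P_out/η = 9.0609/0.837 = 10.825 W.
I_p = P_in/V_p = 10.825/120 = 0.0902 A.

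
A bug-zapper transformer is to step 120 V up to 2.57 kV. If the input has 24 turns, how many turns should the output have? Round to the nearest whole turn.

N_out = 514 turns

N_out/N_in = V_out/V_in, so N_out = 24 × 2570/120 = 514.0 ≈ 514 turns.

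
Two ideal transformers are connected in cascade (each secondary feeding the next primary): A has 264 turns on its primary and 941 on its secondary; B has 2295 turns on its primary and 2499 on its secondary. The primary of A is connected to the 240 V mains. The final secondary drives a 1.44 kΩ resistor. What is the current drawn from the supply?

After A: V = 240.00 × 941/264 = 855.45 V.
After B: V = 855.45 × 2499/2295 = 931.49 V.
I_load = 931.49/1440 = 0.64687 A, so P_out = 931.49 × 0.64687 = 602.56 W.
All ideal ⇒ P_in = P_out, so I_supply = 602.56/240 = 2.51 A.

I_supply ≈ 2.51 A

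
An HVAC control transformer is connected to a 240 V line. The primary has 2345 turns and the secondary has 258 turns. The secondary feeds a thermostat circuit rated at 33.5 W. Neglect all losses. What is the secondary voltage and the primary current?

V_s ≈ 26.4 V, I_p ≈ 0.140 A

V_s = V_p × N_s/N_p = 240 × 258/2345 = 26.405 V.
I_s = P/V_s = 33.5/26.405 = 1.2687 A.
I_p = I_s × N_s/N_p = 1.2687 × 258/2345 = 0.140 A.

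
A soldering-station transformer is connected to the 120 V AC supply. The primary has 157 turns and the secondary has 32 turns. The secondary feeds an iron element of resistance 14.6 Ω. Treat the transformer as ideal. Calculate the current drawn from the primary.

I_p ≈ 0.341 A

V_s = V_p × N_s/N_p = 120 × 32/157 = 24.459 V.
I_s = V_s/R = 24.459/14.6 = 1.6752 A.
For an ideal transformer I_p N_p = I_s N_s, so I_p = 1.6752 × 32/157 = 0.341 A.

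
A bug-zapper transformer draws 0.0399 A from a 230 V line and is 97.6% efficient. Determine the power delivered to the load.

P_out ≈ 8.96 W

P_in = V_p I_p = 230 × 0.0399 = 9.1770 W.
P_out = η P_in = 0.976 × 9.1770 = 8.96 W.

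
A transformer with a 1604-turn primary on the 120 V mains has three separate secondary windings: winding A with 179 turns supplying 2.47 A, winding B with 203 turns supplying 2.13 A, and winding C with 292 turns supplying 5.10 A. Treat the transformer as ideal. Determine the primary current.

V_A = 120 × 179/1604 = 13.392 V; V_B = 120 × 203/1604 = 15.187 V; V_C = 120 × 292/1604 = 21.845 V.
P_out = V_A I_A + V_B I_B + V_C I_C = 13.392×2.47 + 15.187×2.13 + 21.845×5.10 = 33.077 + 32.348 + 111.41 = 176.84 W.
Ideal ⇒ P_in = P_out, so I_p = P_out/V_p = 176.84/120 = 1.47 A.

I_p ≈ 1.47 A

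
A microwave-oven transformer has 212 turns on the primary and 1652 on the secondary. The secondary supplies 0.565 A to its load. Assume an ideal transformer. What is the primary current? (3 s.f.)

For an ideal transformer I_p/I_s = N_s/N_p, so I_p = 0.565 × 1652/212 = 4.40 A.

I_p ≈ 4.40 A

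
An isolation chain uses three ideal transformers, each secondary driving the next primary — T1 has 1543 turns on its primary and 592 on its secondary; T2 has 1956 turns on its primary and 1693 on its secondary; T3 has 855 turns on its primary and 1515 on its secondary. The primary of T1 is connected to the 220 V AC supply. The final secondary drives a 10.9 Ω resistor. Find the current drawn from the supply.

I_supply ≈ 6.99 A

Secondary of T1: V = 220.00 × 592/1543 = 84.407 V.
Secondary of T2: V = 84.407 × 1693/1956 = 73.058 V.
Secondary of T3: V = 73.058 × 1515/855 = 129.45 V.
I_load = 129.45/10.9 = 11.876 A, so P_out = 129.45 × 11.876 = 1537.4 W.
All ideal ⇒ P_in = P_out, so I_supply = 1537.4/220 = 6.99 A.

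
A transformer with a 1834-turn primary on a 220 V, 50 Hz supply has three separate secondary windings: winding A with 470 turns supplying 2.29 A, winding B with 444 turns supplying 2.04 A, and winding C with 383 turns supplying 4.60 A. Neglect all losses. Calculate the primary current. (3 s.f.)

V_A = 220 × 470/1834 = 56.379 V; V_B = 220 × 444/1834 = 53.261 V; V_C = 220 × 383/1834 = 45.943 V.
P_out = V_A I_A + V_B I_B + V_C I_C = 56.379×2.29 + 53.261×2.04 + 45.943×4.60 = 129.11 + 108.65 + 211.34 = 449.10 W.
Ideal ⇒ P_in = P_out, so I_p = P_out/V_p = 449.10/220 = 2.04 A.

I_p ≈ 2.04 A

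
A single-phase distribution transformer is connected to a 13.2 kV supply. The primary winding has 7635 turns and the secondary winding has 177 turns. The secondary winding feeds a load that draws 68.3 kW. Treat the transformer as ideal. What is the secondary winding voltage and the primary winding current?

V_s ≈ 306 V, I_p ≈ 5.17 A

V_s = V_p × N_s/N_p = 13200 × 177/7635 = 306.01 V.
I_s = P/V_s = 68300/306.01 = 223.19 A.
I_p = I_s × N_s/N_p = 223.19 × 177/7635 = 5.17 A.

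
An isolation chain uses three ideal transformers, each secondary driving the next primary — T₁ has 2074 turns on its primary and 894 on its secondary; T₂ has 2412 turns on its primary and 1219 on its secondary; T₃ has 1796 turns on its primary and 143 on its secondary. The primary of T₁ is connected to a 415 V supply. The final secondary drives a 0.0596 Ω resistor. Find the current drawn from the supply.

I_supply ≈ 2.09 A

After T₁: V = 415.00 × 894/2074 = 178.89 V.
After T₂: V = 178.89 × 1219/2412 = 90.407 V.
After T₃: V = 90.407 × 143/1796 = 7.1984 V.
I_load = 7.1984/0.0596 = 120.78 A, so P_out = 7.1984 × 120.78 = 869.40 W.
All ideal ⇒ P_in = P_out, so I_supply = 869.40/415 = 2.09 A.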